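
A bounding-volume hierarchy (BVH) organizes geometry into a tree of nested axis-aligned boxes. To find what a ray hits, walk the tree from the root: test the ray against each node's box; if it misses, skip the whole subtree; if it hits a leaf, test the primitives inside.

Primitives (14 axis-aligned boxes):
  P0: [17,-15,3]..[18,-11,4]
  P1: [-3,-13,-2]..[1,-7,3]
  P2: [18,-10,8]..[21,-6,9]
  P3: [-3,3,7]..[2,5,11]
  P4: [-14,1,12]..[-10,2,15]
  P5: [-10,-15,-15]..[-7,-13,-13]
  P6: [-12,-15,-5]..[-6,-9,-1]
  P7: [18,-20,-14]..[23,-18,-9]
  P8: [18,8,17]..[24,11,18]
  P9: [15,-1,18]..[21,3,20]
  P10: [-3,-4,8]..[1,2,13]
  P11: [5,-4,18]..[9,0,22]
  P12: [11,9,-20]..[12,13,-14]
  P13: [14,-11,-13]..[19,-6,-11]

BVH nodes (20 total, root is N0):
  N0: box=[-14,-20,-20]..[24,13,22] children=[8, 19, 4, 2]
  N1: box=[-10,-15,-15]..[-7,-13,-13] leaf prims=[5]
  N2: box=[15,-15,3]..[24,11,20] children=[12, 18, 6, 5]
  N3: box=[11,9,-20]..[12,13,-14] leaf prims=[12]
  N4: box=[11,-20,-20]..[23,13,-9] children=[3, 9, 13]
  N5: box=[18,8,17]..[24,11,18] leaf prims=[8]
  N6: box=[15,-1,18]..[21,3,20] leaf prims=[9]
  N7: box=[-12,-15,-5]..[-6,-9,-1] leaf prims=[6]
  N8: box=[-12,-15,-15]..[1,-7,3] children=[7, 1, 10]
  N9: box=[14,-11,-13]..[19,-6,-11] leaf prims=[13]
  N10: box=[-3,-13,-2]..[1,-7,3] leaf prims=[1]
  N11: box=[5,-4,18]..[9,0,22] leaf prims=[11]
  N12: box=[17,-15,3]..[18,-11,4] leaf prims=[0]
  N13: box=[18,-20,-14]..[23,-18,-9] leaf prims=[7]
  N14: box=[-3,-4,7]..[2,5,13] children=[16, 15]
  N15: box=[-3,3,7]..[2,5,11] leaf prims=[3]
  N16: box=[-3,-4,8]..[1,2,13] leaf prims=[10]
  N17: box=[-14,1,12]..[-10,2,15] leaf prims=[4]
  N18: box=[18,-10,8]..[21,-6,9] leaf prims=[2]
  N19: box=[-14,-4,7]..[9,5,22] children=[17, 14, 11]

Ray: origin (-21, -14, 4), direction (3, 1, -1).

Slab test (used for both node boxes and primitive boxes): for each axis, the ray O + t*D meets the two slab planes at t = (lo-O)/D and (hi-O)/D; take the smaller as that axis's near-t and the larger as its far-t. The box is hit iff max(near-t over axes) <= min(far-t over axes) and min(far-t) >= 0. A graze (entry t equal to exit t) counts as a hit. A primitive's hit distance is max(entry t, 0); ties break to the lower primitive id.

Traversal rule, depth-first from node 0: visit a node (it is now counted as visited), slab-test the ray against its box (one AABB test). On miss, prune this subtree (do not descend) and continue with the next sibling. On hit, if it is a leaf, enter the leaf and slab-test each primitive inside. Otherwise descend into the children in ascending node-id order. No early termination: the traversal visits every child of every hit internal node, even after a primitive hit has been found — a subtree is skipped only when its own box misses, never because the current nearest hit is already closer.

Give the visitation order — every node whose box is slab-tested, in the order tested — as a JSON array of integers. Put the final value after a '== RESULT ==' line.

Trace the traversal:
N0 x:[7/3,15] y:[-6,27] z:[-18,24] -> hit [7/3,15], descend [2, 4, 8, 19]
  N2 x:[12,15] y:[-1,25] z:[-16,1] -> miss, prune
  N4 x:[32/3,44/3] y:[-6,27] z:[13,24] -> hit [13,44/3], descend [3, 9, 13]
    N3 x:[32/3,11] y:[23,27] z:[18,24] -> miss, prune
    N9 x:[35/3,40/3] y:[3,8] z:[15,17] -> miss, prune
    N13 x:[13,44/3] y:[-6,-4] z:[13,18] -> miss, prune
  N8 x:[3,22/3] y:[-1,7] z:[1,19] -> hit [3,7], descend [1, 7, 10]
    N1 x:[11/3,14/3] y:[-1,1] z:[17,19] -> miss, prune
    N7 x:[3,5] y:[-1,5] z:[5,9] -> hit [5,5] leaf, test {P6@t=5}
    N10 x:[6,22/3] y:[1,7] z:[1,6] -> hit [6,6] leaf, test {P1@t=6}
  N19 x:[7/3,10] y:[10,19] z:[-18,-3] -> miss, prune

Summary -> nodes [0, 2, 4, 3, 9, 13, 8, 1, 7, 10, 19]; box-tests=11; leaf-entries=2; first=P6

== RESULT ==
[0, 2, 4, 3, 9, 13, 8, 1, 7, 10, 19]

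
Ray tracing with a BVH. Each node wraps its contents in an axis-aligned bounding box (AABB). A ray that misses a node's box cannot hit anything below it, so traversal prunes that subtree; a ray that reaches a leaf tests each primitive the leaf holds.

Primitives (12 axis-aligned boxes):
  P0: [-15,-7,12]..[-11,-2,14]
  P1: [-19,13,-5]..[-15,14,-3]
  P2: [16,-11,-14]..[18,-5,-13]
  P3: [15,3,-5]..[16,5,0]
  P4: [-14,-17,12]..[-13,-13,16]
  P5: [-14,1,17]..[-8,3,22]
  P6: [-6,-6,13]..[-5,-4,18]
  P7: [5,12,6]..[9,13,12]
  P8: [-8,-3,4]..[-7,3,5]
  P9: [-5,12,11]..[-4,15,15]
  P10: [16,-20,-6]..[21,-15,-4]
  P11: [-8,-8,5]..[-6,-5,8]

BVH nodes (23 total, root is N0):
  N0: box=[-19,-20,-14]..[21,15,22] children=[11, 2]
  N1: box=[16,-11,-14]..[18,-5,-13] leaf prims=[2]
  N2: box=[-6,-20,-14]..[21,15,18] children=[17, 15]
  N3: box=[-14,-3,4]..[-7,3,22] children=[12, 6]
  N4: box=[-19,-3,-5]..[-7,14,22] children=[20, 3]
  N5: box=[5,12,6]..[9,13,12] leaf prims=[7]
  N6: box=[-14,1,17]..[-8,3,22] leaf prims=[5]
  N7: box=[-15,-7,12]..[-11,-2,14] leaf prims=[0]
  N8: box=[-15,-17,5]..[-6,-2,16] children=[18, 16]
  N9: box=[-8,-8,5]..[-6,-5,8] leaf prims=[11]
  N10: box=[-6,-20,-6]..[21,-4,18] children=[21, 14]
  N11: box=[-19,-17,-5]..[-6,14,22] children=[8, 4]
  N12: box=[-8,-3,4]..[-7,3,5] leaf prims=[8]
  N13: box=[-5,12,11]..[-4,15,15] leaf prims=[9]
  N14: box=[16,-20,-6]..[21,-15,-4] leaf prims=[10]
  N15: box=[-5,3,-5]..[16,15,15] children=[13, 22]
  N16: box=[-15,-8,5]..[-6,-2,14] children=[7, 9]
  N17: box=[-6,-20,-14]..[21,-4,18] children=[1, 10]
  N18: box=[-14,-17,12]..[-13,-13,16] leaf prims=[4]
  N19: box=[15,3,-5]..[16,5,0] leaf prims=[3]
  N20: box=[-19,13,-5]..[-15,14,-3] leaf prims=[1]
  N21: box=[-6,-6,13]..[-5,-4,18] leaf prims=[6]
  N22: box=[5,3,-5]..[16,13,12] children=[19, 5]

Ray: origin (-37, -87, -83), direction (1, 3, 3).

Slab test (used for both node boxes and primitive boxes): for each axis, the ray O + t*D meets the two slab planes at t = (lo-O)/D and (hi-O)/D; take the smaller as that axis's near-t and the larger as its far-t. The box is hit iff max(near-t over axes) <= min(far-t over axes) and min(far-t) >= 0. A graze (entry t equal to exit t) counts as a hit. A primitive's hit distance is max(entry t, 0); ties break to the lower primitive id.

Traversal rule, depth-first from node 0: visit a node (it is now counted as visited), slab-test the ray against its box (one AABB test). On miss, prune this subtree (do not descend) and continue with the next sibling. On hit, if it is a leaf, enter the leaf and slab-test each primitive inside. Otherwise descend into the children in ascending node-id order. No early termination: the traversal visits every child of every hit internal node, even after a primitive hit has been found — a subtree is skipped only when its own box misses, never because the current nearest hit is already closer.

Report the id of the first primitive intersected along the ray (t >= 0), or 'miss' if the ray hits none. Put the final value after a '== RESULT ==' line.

Walk:
N0 x:[18,58] y:[67/3,34] z:[23,35] -> hit [23,34], descend [2, 11]
  N2 x:[31,58] y:[67/3,34] z:[23,101/3] -> hit [31,101/3], descend [15, 17]
    N15 x:[32,53] y:[30,34] z:[26,98/3] -> hit [32,98/3], descend [13, 22]
      N13 x:[32,33] y:[33,34] z:[94/3,98/3] -> miss, prune
      N22 x:[42,53] y:[30,100/3] z:[26,95/3] -> miss, prune
    N17 x:[31,58] y:[67/3,83/3] z:[23,101/3] -> miss, prune
  N11 x:[18,31] y:[70/3,101/3] z:[26,35] -> hit [26,31], descend [4, 8]
    N4 x:[18,30] y:[28,101/3] z:[26,35] -> hit [28,30], descend [3, 20]
      N3 x:[23,30] y:[28,30] z:[29,35] -> hit [29,30], descend [6, 12]
        N6 x:[23,29] y:[88/3,30] z:[100/3,35] -> miss, prune
        N12 x:[29,30] y:[28,30] z:[29,88/3] -> hit [29,88/3] leaf, test {P8@t=29}
      N20 x:[18,22] y:[100/3,101/3] z:[26,80/3] -> miss, prune
    N8 x:[22,31] y:[70/3,85/3] z:[88/3,33] -> miss, prune

Summary -> nodes [0, 2, 15, 13, 22, 17, 11, 4, 3, 6, 12, 20, 8]; box-tests=13; leaf-entries=1; first=P8

== RESULT ==
8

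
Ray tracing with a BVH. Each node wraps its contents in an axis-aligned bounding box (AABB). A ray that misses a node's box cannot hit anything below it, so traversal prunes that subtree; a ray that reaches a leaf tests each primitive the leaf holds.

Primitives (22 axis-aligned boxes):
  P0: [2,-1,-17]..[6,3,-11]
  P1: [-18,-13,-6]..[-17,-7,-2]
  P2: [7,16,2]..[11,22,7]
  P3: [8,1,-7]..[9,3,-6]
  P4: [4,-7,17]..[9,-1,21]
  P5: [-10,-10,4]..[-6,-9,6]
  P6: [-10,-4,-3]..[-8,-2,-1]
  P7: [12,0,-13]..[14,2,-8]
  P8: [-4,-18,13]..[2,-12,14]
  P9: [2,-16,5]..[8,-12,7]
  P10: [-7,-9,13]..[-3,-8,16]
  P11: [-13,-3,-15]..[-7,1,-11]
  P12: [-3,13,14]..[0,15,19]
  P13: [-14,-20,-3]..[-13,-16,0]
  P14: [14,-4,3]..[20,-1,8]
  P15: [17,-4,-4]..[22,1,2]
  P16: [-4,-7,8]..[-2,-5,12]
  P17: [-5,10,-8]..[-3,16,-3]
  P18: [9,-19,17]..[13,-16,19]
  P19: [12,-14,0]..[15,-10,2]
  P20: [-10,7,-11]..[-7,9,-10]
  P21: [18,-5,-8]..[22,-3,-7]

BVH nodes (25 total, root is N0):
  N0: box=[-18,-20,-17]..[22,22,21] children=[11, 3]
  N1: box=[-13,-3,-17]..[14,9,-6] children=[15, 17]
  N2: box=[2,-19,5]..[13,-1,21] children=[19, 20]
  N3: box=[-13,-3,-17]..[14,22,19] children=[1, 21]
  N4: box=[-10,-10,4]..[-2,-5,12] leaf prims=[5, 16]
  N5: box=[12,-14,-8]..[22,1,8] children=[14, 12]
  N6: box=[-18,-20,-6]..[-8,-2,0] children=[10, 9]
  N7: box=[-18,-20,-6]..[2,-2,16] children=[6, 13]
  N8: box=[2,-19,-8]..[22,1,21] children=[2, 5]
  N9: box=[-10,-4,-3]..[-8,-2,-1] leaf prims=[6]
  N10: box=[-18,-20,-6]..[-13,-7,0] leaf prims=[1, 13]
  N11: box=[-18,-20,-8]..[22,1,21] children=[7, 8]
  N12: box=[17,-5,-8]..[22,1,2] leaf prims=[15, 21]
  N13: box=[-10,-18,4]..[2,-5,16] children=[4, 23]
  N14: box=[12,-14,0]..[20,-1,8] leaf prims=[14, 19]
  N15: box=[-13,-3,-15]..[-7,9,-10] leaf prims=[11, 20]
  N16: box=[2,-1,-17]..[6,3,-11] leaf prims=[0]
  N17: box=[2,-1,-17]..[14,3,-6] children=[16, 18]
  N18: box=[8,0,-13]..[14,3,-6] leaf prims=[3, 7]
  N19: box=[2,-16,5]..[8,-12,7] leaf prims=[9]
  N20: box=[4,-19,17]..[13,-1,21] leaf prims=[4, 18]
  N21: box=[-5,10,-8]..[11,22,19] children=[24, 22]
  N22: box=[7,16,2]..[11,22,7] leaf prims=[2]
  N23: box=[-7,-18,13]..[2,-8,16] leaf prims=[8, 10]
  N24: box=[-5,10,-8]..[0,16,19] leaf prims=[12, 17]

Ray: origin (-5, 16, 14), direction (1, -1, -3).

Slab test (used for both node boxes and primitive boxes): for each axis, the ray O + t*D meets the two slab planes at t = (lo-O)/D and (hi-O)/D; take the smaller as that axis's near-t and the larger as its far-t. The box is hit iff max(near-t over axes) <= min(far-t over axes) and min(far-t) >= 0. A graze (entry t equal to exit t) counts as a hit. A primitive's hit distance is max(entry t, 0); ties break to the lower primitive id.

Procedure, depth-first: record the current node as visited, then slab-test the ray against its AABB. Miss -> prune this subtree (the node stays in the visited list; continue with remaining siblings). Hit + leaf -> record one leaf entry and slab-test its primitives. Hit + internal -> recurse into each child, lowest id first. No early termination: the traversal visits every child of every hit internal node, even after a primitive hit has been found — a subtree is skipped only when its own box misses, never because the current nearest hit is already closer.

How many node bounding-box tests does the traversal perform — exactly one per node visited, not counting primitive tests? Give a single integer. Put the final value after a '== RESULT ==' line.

Traverse from the root:
N0 x:[-13,27] y:[-6,36] z:[-7/3,31/3] -> hit [-7/3,31/3], descend [3, 11]
  N3 x:[-8,19] y:[-6,19] z:[-5/3,31/3] -> hit [-5/3,31/3], descend [1, 21]
    N1 x:[-8,19] y:[7,19] z:[20/3,31/3] -> hit [7,31/3], descend [15, 17]
      N15 x:[-8,-2] y:[7,19] z:[8,29/3] -> miss, prune
      N17 x:[7,19] y:[13,17] z:[20/3,31/3] -> miss, prune
    N21 x:[0,16] y:[-6,6] z:[-5/3,22/3] -> hit [0,6], descend [22, 24]
      N22 x:[12,16] y:[-6,0] z:[7/3,4] -> miss, prune
      N24 x:[0,5] y:[0,6] z:[-5/3,22/3] -> hit [0,5] leaf, test {P12(miss), P17(miss)}
  N11 x:[-13,27] y:[15,36] z:[-7/3,22/3] -> miss, prune

9 AABB tests over nodes [0, 3, 1, 15, 17, 21, 22, 24, 11]; 1 leaf entered; closest miss.

== RESULT ==
9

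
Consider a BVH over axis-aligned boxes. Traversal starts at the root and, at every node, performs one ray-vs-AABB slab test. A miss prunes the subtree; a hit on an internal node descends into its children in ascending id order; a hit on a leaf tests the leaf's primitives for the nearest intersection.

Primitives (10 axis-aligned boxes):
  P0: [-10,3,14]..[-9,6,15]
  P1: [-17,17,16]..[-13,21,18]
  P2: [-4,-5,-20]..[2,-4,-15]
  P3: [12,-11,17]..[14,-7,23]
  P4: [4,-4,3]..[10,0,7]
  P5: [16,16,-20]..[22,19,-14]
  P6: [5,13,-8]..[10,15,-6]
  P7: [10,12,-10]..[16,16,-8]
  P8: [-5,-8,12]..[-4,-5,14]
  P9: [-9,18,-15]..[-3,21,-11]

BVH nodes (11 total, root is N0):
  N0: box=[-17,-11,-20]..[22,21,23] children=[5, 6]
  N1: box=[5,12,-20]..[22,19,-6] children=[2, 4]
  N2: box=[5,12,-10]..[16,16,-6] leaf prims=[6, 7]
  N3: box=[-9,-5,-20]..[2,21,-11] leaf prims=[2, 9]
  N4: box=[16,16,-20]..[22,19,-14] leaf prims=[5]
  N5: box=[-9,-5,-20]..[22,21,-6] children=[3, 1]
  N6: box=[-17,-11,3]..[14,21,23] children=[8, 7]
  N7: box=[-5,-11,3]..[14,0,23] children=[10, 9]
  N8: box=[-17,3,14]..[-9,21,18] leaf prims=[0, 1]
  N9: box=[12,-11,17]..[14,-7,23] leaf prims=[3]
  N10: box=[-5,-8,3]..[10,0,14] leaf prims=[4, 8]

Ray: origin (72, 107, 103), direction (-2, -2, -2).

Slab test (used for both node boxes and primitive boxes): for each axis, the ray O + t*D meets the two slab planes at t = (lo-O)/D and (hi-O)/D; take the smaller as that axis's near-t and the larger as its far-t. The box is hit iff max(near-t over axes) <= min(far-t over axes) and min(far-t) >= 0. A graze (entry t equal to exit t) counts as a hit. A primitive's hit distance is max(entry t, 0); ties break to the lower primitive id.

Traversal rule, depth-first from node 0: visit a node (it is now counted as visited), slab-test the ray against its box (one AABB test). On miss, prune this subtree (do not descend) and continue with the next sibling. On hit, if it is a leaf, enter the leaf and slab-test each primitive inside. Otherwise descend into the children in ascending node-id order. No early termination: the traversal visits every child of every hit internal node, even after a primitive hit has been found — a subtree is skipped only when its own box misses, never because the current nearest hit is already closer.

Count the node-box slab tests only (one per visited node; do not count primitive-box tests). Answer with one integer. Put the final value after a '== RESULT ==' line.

Traverse from the root:
N0 x:[25,89/2] y:[43,59] z:[40,123/2] -> hit [43,89/2], descend [5, 6]
  N5 x:[25,81/2] y:[43,56] z:[109/2,123/2] -> miss, prune
  N6 x:[29,89/2] y:[43,59] z:[40,50] -> hit [43,89/2], descend [7, 8]
    N7 x:[29,77/2] y:[107/2,59] z:[40,50] -> miss, prune
    N8 x:[81/2,89/2] y:[43,52] z:[85/2,89/2] -> hit [43,89/2] leaf, test {P0(miss), P1@t=43}

5 AABB tests over nodes [0, 5, 6, 7, 8]; 1 leaf entered; closest P1.

== RESULT ==
5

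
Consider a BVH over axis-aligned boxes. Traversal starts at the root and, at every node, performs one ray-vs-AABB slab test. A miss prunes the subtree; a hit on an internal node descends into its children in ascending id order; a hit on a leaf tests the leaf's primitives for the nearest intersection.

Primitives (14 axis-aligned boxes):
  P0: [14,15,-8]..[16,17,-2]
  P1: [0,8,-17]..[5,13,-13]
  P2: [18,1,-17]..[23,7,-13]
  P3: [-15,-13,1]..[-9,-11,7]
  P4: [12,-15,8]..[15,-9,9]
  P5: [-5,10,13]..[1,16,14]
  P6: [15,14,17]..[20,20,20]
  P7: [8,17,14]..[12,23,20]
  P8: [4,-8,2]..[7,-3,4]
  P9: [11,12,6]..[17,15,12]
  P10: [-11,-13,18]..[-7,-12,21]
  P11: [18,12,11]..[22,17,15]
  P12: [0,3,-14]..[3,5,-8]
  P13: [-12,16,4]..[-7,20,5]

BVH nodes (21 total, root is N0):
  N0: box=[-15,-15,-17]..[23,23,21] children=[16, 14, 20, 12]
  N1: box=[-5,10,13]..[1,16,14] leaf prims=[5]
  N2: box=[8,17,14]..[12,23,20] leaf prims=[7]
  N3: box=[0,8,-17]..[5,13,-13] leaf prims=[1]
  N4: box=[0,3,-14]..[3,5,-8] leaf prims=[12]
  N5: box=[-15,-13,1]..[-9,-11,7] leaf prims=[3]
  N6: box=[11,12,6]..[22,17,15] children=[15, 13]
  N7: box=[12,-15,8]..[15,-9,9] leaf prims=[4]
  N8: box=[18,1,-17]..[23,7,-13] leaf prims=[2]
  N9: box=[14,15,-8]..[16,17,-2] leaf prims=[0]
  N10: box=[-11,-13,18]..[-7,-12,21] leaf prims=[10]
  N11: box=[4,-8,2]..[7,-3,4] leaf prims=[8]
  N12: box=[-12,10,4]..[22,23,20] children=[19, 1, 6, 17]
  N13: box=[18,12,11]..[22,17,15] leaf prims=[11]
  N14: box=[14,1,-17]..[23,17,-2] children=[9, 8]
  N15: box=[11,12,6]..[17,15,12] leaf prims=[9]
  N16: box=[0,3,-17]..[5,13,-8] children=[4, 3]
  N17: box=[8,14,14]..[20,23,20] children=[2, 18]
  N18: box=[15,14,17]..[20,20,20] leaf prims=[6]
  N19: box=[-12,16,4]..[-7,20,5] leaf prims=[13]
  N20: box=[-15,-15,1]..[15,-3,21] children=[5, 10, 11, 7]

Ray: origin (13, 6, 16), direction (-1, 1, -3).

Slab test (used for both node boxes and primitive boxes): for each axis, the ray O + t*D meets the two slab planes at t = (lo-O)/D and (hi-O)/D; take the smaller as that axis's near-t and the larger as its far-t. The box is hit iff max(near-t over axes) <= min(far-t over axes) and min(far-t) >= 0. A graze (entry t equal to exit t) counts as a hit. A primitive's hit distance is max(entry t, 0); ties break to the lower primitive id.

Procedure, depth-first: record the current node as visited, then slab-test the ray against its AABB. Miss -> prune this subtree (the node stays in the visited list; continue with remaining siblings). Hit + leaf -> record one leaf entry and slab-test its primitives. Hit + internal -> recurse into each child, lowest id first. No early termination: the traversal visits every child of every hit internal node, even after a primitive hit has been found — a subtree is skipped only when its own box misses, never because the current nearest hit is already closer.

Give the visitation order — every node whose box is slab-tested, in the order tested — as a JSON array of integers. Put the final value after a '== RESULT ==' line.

Traverse from the root:
N0 x:[-10,28] y:[-21,17] z:[-5/3,11] -> hit [-5/3,11], descend [12, 14, 16, 20]
  N12 x:[-9,25] y:[4,17] z:[-4/3,4] -> hit [4,4], descend [1, 6, 17, 19]
    N1 x:[12,18] y:[4,10] z:[2/3,1] -> miss, prune
    N6 x:[-9,2] y:[6,11] z:[1/3,10/3] -> miss, prune
    N17 x:[-7,5] y:[8,17] z:[-4/3,2/3] -> miss, prune
    N19 x:[20,25] y:[10,14] z:[11/3,4] -> miss, prune
  N14 x:[-10,-1] y:[-5,11] z:[6,11] -> miss, prune
  N16 x:[8,13] y:[-3,7] z:[8,11] -> miss, prune
  N20 x:[-2,28] y:[-21,-9] z:[-5/3,5] -> miss, prune

Visited [0, 12, 1, 6, 17, 19, 14, 16, 20]. Tests: 9 box, 0 leaf. Nearest: miss.

== RESULT ==
[0, 12, 1, 6, 17, 19, 14, 16, 20]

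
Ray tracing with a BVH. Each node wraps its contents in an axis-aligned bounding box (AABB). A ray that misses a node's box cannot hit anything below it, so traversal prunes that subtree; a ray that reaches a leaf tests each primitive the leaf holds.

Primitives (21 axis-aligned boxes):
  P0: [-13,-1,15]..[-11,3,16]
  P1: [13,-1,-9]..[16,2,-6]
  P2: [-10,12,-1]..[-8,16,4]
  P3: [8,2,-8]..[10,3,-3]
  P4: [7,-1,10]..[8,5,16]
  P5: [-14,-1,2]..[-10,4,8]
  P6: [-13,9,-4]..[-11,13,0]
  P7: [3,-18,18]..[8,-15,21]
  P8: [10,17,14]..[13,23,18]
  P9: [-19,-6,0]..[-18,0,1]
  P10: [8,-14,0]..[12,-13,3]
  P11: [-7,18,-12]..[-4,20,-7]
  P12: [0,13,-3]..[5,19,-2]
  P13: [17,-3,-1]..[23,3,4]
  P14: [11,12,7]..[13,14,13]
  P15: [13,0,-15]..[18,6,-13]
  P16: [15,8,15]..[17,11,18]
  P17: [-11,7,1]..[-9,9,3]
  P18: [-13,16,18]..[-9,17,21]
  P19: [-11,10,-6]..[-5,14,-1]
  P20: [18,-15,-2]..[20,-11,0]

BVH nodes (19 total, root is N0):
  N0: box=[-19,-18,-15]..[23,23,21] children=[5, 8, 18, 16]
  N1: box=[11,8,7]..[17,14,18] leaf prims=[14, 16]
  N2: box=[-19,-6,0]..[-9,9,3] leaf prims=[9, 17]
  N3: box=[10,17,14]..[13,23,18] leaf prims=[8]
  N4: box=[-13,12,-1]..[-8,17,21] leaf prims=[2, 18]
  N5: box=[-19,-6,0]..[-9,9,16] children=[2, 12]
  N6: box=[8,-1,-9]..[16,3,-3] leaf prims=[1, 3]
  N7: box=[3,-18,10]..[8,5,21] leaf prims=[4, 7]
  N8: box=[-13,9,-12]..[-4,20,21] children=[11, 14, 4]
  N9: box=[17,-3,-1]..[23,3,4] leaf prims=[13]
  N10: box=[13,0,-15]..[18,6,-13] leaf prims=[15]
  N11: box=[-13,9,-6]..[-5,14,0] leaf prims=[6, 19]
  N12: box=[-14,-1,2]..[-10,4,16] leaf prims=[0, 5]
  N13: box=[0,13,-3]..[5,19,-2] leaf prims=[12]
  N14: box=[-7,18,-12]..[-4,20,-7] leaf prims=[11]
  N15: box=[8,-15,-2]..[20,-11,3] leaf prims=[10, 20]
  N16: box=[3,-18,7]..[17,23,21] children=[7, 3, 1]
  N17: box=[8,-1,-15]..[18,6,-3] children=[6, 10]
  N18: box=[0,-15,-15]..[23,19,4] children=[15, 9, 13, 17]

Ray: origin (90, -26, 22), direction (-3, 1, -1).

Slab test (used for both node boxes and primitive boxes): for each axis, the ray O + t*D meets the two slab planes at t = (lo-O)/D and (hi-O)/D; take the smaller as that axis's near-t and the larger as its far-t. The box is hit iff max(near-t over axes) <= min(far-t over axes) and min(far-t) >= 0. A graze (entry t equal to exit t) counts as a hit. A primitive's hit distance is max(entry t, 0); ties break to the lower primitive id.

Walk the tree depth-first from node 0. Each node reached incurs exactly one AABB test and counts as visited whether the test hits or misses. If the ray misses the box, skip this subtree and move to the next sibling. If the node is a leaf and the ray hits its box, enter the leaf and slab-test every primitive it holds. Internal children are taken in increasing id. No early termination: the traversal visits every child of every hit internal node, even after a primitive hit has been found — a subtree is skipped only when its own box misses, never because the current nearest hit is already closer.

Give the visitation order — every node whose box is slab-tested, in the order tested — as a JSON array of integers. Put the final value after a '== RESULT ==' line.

Walk:
N0 x:[67/3,109/3] y:[8,49] z:[1,37] -> hit [67/3,109/3], descend [5, 8, 16, 18]
  N5 x:[33,109/3] y:[20,35] z:[6,22] -> miss, prune
  N8 x:[94/3,103/3] y:[35,46] z:[1,34] -> miss, prune
  N16 x:[73/3,29] y:[8,49] z:[1,15] -> miss, prune
  N18 x:[67/3,30] y:[11,45] z:[18,37] -> hit [67/3,30], descend [9, 13, 15, 17]
    N9 x:[67/3,73/3] y:[23,29] z:[18,23] -> hit [23,23] leaf, test {P13@t=23}
    N13 x:[85/3,30] y:[39,45] z:[24,25] -> miss, prune
    N15 x:[70/3,82/3] y:[11,15] z:[19,24] -> miss, prune
    N17 x:[24,82/3] y:[25,32] z:[25,37] -> hit [25,82/3], descend [6, 10]
      N6 x:[74/3,82/3] y:[25,29] z:[25,31] -> hit [25,82/3] leaf, test {P1(miss), P3(miss)}
      N10 x:[24,77/3] y:[26,32] z:[35,37] -> miss, prune

11 AABB tests over nodes [0, 5, 8, 16, 18, 9, 13, 15, 17, 6, 10]; 2 leaves entered; closest P13.

== RESULT ==
[0, 5, 8, 16, 18, 9, 13, 15, 17, 6, 10]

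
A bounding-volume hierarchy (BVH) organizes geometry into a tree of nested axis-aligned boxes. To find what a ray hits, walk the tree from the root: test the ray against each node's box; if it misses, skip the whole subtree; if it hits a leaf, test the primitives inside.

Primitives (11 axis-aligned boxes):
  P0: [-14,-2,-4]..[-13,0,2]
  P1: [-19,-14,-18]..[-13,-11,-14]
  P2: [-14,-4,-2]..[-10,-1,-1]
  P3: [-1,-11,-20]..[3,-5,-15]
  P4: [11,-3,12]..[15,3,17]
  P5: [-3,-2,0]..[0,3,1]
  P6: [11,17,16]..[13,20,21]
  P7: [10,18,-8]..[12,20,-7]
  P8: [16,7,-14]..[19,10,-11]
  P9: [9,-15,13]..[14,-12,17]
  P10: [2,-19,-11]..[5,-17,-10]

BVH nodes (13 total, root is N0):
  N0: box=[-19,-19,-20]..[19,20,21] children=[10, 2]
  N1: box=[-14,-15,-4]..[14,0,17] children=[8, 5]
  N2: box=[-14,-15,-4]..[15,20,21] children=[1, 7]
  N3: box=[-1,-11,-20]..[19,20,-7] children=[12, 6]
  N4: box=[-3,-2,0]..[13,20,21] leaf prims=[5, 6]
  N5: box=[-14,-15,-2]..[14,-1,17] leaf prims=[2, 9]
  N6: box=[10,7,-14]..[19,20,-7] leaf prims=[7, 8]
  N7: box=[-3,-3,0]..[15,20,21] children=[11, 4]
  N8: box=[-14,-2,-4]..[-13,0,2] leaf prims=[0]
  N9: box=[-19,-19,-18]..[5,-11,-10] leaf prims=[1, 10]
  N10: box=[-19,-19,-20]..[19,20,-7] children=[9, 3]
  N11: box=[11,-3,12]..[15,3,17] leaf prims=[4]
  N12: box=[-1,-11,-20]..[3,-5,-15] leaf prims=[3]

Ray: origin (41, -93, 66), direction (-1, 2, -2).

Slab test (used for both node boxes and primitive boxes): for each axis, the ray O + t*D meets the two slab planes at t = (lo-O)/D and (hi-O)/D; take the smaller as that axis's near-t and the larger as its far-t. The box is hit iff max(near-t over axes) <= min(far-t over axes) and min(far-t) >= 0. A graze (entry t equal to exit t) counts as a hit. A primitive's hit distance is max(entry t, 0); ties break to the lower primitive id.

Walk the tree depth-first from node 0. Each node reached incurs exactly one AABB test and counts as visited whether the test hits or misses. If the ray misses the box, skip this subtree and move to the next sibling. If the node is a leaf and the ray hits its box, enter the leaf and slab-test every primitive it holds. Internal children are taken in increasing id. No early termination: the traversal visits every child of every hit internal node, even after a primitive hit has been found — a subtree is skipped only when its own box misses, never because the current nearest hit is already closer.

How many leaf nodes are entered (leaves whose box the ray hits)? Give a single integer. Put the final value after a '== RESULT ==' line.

Traverse from the root:
N0 x:[22,60] y:[37,113/2] z:[45/2,43] -> hit [37,43], descend [2, 10]
  N2 x:[26,55] y:[39,113/2] z:[45/2,35] -> miss, prune
  N10 x:[22,60] y:[37,113/2] z:[73/2,43] -> hit [37,43], descend [3, 9]
    N3 x:[22,42] y:[41,113/2] z:[73/2,43] -> hit [41,42], descend [6, 12]
      N6 x:[22,31] y:[50,113/2] z:[73/2,40] -> miss, prune
      N12 x:[38,42] y:[41,44] z:[81/2,43] -> hit [41,42] leaf, test {P3@t=41}
    N9 x:[36,60] y:[37,41] z:[38,42] -> hit [38,41] leaf, test {P1(miss), P10@t=38}

order=[0, 2, 10, 3, 6, 12, 9]  |boxes|=7  |leaves|=2  hit=P10

== RESULT ==
2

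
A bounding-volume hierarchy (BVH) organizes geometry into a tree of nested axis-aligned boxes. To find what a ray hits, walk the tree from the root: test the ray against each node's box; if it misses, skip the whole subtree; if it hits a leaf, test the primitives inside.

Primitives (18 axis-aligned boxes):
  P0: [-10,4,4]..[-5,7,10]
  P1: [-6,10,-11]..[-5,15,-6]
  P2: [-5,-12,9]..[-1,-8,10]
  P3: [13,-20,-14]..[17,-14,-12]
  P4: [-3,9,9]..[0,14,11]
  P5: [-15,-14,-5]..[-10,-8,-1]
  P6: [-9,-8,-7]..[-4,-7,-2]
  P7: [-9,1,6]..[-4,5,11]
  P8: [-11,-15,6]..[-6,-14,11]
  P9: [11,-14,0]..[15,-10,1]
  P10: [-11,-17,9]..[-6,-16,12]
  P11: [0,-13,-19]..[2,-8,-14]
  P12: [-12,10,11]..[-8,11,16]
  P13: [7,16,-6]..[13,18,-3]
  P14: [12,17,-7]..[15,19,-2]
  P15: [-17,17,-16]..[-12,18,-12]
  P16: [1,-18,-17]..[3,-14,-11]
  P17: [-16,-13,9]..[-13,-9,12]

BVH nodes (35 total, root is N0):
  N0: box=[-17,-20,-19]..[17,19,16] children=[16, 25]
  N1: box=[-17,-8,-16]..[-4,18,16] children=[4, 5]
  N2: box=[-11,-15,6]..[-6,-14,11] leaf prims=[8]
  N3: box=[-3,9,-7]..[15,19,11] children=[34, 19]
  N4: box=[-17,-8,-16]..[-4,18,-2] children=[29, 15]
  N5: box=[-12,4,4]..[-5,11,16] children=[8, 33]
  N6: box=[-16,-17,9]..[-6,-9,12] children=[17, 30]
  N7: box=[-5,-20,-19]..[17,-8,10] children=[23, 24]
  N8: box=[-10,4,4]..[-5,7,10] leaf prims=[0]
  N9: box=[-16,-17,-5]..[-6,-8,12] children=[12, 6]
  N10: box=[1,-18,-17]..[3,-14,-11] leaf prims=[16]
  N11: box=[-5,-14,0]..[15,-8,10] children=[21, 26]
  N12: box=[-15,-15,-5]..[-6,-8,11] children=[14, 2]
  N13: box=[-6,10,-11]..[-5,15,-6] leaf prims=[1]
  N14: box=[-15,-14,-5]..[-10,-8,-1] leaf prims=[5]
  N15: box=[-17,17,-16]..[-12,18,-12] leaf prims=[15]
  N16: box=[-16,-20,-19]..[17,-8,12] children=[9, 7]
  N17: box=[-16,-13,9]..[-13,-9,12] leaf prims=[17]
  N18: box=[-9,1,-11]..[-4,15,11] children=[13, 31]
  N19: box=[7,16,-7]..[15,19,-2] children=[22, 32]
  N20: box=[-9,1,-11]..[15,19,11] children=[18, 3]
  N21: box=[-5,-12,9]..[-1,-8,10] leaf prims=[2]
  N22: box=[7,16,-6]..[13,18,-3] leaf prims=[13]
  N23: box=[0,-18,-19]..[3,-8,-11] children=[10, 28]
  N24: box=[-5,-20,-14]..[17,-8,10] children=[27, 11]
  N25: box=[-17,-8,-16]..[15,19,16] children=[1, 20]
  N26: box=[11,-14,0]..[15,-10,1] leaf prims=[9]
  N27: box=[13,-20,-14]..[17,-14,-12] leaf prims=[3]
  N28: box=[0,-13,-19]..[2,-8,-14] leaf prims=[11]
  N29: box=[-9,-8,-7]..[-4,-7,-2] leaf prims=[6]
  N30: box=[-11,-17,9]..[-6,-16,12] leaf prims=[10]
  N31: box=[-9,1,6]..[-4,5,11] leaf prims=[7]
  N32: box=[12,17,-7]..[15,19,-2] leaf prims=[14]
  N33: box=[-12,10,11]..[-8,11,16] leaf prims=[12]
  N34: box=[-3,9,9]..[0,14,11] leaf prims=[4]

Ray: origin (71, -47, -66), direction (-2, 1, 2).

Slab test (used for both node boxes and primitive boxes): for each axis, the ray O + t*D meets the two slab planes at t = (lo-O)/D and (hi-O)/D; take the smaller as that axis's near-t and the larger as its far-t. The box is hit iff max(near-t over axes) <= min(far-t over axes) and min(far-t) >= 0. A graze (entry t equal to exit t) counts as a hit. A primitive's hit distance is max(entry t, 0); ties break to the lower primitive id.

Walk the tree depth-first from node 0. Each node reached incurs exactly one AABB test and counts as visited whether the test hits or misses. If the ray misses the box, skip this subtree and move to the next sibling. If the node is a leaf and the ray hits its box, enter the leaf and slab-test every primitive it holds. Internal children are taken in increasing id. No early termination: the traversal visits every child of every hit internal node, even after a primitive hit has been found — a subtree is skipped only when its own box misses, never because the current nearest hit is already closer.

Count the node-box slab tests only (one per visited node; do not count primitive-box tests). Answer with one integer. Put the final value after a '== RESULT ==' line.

Walk:
N0 x:[27,44] y:[27,66] z:[47/2,41] -> hit [27,41], descend [16, 25]
  N16 x:[27,87/2] y:[27,39] z:[47/2,39] -> hit [27,39], descend [7, 9]
    N7 x:[27,38] y:[27,39] z:[47/2,38] -> hit [27,38], descend [23, 24]
      N23 x:[34,71/2] y:[29,39] z:[47/2,55/2] -> miss, prune
      N24 x:[27,38] y:[27,39] z:[26,38] -> hit [27,38], descend [11, 27]
        N11 x:[28,38] y:[33,39] z:[33,38] -> hit [33,38], descend [21, 26]
          N21 x:[36,38] y:[35,39] z:[75/2,38] -> hit [75/2,38] leaf, test {P2@t=75/2}
          N26 x:[28,30] y:[33,37] z:[33,67/2] -> miss, prune
        N27 x:[27,29] y:[27,33] z:[26,27] -> hit [27,27] leaf, test {P3@t=27}
    N9 x:[77/2,87/2] y:[30,39] z:[61/2,39] -> hit [77/2,39], descend [6, 12]
      N6 x:[77/2,87/2] y:[30,38] z:[75/2,39] -> miss, prune
      N12 x:[77/2,43] y:[32,39] z:[61/2,77/2] -> hit [77/2,77/2], descend [2, 14]
        N2 x:[77/2,41] y:[32,33] z:[36,77/2] -> miss, prune
        N14 x:[81/2,43] y:[33,39] z:[61/2,65/2] -> miss, prune
  N25 x:[28,44] y:[39,66] z:[25,41] -> hit [39,41], descend [1, 20]
    N1 x:[75/2,44] y:[39,65] z:[25,41] -> hit [39,41], descend [4, 5]
      N4 x:[75/2,44] y:[39,65] z:[25,32] -> miss, prune
      N5 x:[38,83/2] y:[51,58] z:[35,41] -> miss, prune
    N20 x:[28,40] y:[48,66] z:[55/2,77/2] -> miss, prune

order=[0, 16, 7, 23, 24, 11, 21, 26, 27, 9, 6, 12, 2, 14, 25, 1, 4, 5, 20]  |boxes|=19  |leaves|=2  hit=P3

== RESULT ==
19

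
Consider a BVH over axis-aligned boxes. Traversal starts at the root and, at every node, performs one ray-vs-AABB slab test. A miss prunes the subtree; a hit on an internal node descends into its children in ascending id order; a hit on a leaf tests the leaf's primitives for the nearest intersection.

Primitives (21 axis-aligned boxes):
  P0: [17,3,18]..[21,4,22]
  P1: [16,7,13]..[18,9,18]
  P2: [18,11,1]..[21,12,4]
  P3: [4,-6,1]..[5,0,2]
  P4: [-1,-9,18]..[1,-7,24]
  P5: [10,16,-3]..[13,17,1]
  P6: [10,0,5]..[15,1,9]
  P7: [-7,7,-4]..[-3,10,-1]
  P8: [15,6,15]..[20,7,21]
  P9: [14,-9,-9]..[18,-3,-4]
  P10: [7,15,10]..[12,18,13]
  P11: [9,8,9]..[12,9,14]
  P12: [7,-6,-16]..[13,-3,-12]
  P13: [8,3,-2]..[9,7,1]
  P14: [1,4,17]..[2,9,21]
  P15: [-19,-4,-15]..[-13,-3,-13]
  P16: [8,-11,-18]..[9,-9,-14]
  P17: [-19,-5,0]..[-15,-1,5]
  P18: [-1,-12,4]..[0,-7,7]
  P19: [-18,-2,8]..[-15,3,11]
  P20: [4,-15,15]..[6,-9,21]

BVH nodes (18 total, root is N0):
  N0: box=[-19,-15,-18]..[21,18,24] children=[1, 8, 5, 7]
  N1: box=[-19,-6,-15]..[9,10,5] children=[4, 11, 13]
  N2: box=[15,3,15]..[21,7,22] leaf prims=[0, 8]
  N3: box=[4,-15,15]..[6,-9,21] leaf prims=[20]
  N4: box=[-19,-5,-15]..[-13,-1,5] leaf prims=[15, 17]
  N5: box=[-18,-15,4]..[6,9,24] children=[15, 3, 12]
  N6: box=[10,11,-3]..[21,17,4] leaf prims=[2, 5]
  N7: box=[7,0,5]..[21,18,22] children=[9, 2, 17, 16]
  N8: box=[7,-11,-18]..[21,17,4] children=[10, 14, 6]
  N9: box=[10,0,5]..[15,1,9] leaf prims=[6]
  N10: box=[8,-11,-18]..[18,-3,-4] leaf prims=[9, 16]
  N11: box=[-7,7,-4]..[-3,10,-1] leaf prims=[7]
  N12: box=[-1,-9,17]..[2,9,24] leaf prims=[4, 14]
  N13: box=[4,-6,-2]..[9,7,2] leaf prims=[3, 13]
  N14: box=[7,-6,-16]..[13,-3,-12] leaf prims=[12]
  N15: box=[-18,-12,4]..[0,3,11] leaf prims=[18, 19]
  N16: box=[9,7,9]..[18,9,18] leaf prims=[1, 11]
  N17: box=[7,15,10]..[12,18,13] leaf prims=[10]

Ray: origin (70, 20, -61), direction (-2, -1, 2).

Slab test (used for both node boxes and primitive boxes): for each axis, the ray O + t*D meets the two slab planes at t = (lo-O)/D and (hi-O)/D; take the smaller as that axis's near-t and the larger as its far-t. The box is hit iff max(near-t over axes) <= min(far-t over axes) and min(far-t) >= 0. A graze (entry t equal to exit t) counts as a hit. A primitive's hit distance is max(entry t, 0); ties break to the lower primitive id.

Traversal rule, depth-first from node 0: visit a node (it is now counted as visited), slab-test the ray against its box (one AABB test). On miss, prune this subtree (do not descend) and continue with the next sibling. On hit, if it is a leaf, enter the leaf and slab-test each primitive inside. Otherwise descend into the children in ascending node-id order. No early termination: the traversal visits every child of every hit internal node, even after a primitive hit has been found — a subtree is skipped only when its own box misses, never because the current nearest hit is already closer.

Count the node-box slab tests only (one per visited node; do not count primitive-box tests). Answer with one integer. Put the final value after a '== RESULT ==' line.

Trace the traversal:
N0 x:[49/2,89/2] y:[2,35] z:[43/2,85/2] -> hit [49/2,35], descend [1, 5, 7, 8]
  N1 x:[61/2,89/2] y:[10,26] z:[23,33] -> miss, prune
  N5 x:[32,44] y:[11,35] z:[65/2,85/2] -> hit [65/2,35], descend [3, 12, 15]
    N3 x:[32,33] y:[29,35] z:[38,41] -> miss, prune
    N12 x:[34,71/2] y:[11,29] z:[39,85/2] -> miss, prune
    N15 x:[35,44] y:[17,32] z:[65/2,36] -> miss, prune
  N7 x:[49/2,63/2] y:[2,20] z:[33,83/2] -> miss, prune
  N8 x:[49/2,63/2] y:[3,31] z:[43/2,65/2] -> hit [49/2,31], descend [6, 10, 14]
    N6 x:[49/2,30] y:[3,9] z:[29,65/2] -> miss, prune
    N10 x:[26,31] y:[23,31] z:[43/2,57/2] -> hit [26,57/2] leaf, test {P9@t=26, P16(miss)}
    N14 x:[57/2,63/2] y:[23,26] z:[45/2,49/2] -> miss, prune

Visited [0, 1, 5, 3, 12, 15, 7, 8, 6, 10, 14]. Tests: 11 box, 1 leaf. Nearest: P9.

== RESULT ==
11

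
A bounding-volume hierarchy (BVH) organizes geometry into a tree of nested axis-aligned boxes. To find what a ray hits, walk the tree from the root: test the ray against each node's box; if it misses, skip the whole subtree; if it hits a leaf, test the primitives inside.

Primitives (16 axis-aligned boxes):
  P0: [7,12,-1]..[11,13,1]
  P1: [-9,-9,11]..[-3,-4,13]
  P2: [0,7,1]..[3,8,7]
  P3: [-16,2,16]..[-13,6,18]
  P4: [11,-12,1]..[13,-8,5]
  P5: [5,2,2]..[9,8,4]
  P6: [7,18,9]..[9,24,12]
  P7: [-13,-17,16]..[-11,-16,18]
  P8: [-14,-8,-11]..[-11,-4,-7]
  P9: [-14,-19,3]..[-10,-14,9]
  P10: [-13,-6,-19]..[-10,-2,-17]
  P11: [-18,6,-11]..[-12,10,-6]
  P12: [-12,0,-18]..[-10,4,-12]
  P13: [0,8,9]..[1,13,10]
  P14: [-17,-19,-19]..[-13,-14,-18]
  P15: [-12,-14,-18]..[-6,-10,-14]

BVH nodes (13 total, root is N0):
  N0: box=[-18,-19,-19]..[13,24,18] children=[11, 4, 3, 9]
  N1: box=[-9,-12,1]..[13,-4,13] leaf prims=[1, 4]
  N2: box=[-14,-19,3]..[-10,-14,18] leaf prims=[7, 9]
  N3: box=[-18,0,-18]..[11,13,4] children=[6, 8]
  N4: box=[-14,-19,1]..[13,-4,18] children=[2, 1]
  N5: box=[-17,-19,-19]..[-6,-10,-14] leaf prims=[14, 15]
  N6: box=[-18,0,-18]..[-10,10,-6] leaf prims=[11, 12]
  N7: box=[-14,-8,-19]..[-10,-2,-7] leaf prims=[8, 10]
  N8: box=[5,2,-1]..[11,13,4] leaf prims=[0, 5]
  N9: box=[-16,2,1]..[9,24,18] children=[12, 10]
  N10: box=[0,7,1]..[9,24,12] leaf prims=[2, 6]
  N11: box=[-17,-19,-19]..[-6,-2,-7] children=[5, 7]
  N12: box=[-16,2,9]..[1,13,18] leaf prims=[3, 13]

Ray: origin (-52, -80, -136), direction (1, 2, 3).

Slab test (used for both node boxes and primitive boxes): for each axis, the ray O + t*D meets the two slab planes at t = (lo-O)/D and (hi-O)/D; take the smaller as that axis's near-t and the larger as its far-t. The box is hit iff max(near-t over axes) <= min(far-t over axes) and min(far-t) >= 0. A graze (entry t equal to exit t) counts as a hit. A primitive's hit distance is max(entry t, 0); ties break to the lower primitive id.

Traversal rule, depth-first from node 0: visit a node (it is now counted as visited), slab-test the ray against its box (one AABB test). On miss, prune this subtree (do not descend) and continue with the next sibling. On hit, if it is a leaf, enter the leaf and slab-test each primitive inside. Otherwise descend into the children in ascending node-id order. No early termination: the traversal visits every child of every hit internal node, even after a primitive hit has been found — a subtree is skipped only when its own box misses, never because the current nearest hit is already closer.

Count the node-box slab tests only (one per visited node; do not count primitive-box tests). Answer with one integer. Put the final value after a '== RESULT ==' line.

Trace the traversal:
N0 x:[34,65] y:[61/2,52] z:[39,154/3] -> hit [39,154/3], descend [3, 4, 9, 11]
  N3 x:[34,63] y:[40,93/2] z:[118/3,140/3] -> hit [40,93/2], descend [6, 8]
    N6 x:[34,42] y:[40,45] z:[118/3,130/3] -> hit [40,42] leaf, test {P11(miss), P12@t=40}
    N8 x:[57,63] y:[41,93/2] z:[45,140/3] -> miss, prune
  N4 x:[38,65] y:[61/2,38] z:[137/3,154/3] -> miss, prune
  N9 x:[36,61] y:[41,52] z:[137/3,154/3] -> hit [137/3,154/3], descend [10, 12]
    N10 x:[52,61] y:[87/2,52] z:[137/3,148/3] -> miss, prune
    N12 x:[36,53] y:[41,93/2] z:[145/3,154/3] -> miss, prune
  N11 x:[35,46] y:[61/2,39] z:[39,43] -> hit [39,39], descend [5, 7]
    N5 x:[35,46] y:[61/2,35] z:[39,122/3] -> miss, prune
    N7 x:[38,42] y:[36,39] z:[39,43] -> hit [39,39] leaf, test {P8(miss), P10@t=39}

order=[0, 3, 6, 8, 4, 9, 10, 12, 11, 5, 7]  |boxes|=11  |leaves|=2  hit=P10

== RESULT ==
11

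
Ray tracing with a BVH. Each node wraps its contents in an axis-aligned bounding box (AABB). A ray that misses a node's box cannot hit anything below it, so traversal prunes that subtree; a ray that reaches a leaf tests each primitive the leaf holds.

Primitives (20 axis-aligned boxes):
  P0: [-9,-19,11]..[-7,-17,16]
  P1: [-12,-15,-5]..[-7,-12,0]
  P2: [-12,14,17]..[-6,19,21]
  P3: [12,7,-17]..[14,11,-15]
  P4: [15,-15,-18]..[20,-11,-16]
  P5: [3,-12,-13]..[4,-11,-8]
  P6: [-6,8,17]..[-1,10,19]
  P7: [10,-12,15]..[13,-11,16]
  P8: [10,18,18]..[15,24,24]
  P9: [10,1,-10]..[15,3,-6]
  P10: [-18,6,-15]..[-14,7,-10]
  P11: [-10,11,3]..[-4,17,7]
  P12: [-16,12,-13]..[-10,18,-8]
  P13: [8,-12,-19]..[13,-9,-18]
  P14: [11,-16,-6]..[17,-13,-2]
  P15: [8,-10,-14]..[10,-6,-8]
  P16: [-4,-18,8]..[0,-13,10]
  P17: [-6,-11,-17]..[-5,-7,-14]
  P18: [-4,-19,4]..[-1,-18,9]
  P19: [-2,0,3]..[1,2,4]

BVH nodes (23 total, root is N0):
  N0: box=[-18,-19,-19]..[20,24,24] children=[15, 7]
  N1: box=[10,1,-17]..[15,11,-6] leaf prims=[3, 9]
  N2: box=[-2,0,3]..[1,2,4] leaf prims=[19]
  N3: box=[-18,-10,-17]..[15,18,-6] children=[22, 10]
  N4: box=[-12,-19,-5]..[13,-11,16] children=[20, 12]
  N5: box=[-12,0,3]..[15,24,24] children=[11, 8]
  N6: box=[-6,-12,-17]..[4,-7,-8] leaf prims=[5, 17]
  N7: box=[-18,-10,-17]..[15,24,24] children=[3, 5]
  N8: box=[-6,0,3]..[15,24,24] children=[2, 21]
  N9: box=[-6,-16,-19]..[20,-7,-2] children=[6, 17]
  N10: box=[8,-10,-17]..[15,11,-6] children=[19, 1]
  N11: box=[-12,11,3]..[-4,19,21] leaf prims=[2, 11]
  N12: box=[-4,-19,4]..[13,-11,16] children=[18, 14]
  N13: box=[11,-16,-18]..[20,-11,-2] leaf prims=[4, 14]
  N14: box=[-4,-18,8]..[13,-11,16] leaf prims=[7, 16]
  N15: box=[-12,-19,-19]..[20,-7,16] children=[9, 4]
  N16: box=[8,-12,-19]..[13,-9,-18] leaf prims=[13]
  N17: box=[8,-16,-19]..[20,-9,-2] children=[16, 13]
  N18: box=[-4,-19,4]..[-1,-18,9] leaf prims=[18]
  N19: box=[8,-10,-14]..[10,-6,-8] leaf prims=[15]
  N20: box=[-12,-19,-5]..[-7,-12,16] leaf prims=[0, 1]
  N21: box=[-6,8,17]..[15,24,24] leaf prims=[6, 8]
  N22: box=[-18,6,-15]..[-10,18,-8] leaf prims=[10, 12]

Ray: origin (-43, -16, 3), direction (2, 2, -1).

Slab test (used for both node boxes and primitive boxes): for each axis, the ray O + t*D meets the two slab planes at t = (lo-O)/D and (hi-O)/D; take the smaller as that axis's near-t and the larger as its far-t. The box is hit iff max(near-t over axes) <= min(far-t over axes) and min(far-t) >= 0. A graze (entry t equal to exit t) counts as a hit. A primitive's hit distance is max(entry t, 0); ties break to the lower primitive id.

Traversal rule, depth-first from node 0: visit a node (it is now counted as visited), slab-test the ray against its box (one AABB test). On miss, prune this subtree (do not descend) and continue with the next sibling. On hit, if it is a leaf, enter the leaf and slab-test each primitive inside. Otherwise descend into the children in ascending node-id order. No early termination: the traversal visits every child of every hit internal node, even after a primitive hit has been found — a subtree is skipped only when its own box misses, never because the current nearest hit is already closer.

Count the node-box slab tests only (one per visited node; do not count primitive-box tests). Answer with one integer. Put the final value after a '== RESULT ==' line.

Traverse from the root:
N0 x:[25/2,63/2] y:[-3/2,20] z:[-21,22] -> hit [25/2,20], descend [7, 15]
  N7 x:[25/2,29] y:[3,20] z:[-21,20] -> hit [25/2,20], descend [3, 5]
    N3 x:[25/2,29] y:[3,17] z:[9,20] -> hit [25/2,17], descend [10, 22]
      N10 x:[51/2,29] y:[3,27/2] z:[9,20] -> miss, prune
      N22 x:[25/2,33/2] y:[11,17] z:[11,18] -> hit [25/2,33/2] leaf, test {P10(miss), P12@t=14}
    N5 x:[31/2,29] y:[8,20] z:[-21,0] -> miss, prune
  N15 x:[31/2,63/2] y:[-3/2,9/2] z:[-13,22] -> miss, prune

7 AABB tests over nodes [0, 7, 3, 10, 22, 5, 15]; 1 leaf entered; closest P12.

== RESULT ==
7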